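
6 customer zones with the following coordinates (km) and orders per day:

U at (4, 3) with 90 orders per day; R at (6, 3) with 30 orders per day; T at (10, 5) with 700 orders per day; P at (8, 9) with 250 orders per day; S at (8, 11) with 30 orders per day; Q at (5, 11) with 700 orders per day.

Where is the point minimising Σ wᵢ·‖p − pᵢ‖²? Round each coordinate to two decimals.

The minimiser of Σwᵢ‖p−pᵢ‖² is the weighted centroid p* = (Σwᵢpᵢ)/(Σwᵢ).
Σwᵢ = 1800.
Σwᵢxᵢ = 90·4 + 30·6 + 700·10 + 250·8 + 30·8 + 700·5 = 13280.
Σwᵢyᵢ = 90·3 + 30·3 + 700·5 + 250·9 + 30·11 + 700·11 = 14140.
x* = 13280/1800 = 7.38, y* = 14140/1800 = 7.86.

(7.38, 7.86)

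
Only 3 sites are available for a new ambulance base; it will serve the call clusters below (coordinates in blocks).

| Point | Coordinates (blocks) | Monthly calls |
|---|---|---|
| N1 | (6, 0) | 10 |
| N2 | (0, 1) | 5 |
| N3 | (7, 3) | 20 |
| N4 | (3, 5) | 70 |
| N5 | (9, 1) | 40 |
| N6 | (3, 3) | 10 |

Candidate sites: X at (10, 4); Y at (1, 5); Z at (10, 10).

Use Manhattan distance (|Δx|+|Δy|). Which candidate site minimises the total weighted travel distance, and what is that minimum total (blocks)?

Y, total 945 blocks

Total weighted distance at each candidate:
  X (10, 4): total = 1025
  Y (1, 5): total = 945
  Z (10, 10): total = 1815
Minimum is at Y with total 945 blocks.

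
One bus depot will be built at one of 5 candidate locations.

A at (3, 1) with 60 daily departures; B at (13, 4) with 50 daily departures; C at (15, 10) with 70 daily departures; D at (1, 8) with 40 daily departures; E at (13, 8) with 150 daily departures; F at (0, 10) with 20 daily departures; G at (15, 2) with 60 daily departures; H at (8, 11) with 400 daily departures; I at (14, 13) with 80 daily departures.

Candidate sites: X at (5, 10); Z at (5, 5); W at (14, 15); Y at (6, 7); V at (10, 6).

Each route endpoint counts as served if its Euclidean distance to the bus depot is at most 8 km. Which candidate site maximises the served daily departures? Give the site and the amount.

Coverage radius r = 8 km; a point is covered iff (Δx)²+(Δy)² ≤ 8² = 64.
  X (5, 10): covers {D, F, H} → 460
  Z (5, 5): covers {A, D, F, H} → 520
  W (14, 15): covers {C, E, H, I} → 700
  Y (6, 7): covers {A, B, D, E, F, H} → 720
  V (10, 6): covers {B, C, E, G, H} → 730
Maximum coverage at V: 730 daily departures.

V, covering 730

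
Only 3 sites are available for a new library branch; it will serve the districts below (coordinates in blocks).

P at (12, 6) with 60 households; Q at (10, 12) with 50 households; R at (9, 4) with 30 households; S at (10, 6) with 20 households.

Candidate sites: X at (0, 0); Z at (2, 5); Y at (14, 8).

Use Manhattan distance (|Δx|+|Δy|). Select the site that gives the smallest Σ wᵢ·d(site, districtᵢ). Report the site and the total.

Total weighted distance at each candidate:
  X (0, 0): total = 2890
  Z (2, 5): total = 1830
  Y (14, 8): total = 1030
Minimum is at Y with total 1030 blocks.

Y, total 1030 blocks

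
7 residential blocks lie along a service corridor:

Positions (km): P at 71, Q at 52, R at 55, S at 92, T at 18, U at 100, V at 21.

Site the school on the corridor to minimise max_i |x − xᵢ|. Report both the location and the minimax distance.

The 1-center on a line is the midpoint of the two extreme points: leftmost at 18, rightmost at 100.
Optimal location = (18 + 100)/2 = 59; maximum distance = (100 − 18)/2 = 41.

location 59, max distance 41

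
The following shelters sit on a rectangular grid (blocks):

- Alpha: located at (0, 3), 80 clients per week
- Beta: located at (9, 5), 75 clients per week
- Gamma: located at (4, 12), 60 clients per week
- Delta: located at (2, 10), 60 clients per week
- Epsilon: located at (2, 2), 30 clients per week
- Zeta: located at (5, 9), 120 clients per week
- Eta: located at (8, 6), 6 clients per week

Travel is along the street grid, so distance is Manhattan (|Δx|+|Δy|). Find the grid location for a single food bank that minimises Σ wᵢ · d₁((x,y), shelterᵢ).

(4, 9)

Manhattan distance separates: Σwᵢ(|x−xᵢ|+|y−yᵢ|) = Σwᵢ|x−xᵢ| + Σwᵢ|y−yᵢ|, so x and y are optimised independently as 1-D weighted medians.
Total weight W = 431; half = 215.5.
x-coordinate, sorted with cumulative weight:
  x=0 (Alpha, w=80) cum 80
  x=2 (Delta, w=60) cum 140
  x=2 (Epsilon, w=30) cum 170
  x=4 (Gamma, w=60) cum 230  ← median
  x=5 (Zeta, w=120) cum 350
  x=8 (Eta, w=6) cum 356
  x=9 (Beta, w=75) cum 431
⇒ x* = 4
y-coordinate, sorted with cumulative weight:
  y=2 (Epsilon, w=30) cum 30
  y=3 (Alpha, w=80) cum 110
  y=5 (Beta, w=75) cum 185
  y=6 (Eta, w=6) cum 191
  y=9 (Zeta, w=120) cum 311  ← median
  y=10 (Delta, w=60) cum 371
  y=12 (Gamma, w=60) cum 431
⇒ y* = 9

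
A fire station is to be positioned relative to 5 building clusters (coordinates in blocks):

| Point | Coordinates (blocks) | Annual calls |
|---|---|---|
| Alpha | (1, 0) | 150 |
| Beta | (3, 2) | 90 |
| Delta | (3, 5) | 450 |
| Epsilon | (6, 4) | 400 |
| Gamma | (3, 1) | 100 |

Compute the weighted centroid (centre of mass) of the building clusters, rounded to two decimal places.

(3.76, 3.47)

The minimiser of Σwᵢ‖p−pᵢ‖² is the weighted centroid p* = (Σwᵢpᵢ)/(Σwᵢ).
Σwᵢ = 1190.
Σwᵢxᵢ = 150·1 + 90·3 + 450·3 + 400·6 + 100·3 = 4470.
Σwᵢyᵢ = 150·0 + 90·2 + 450·5 + 400·4 + 100·1 = 4130.
x* = 4470/1190 = 3.76, y* = 4130/1190 = 3.47.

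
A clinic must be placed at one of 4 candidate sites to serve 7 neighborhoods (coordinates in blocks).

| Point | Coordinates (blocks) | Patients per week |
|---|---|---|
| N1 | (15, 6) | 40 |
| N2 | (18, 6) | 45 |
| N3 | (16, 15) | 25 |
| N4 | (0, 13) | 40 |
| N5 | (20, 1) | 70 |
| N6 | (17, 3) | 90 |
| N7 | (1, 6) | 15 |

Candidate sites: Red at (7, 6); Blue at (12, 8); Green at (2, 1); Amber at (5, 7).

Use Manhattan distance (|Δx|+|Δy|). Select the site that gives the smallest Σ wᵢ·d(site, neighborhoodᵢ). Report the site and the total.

Blue, total 3660 blocks

Total weighted distance at each candidate:
  Red (7, 6): total = 4345
  Blue (12, 8): total = 3660
  Green (2, 1): total = 5805
  Amber (5, 7): total = 4970
Minimum is at Blue with total 3660 blocks.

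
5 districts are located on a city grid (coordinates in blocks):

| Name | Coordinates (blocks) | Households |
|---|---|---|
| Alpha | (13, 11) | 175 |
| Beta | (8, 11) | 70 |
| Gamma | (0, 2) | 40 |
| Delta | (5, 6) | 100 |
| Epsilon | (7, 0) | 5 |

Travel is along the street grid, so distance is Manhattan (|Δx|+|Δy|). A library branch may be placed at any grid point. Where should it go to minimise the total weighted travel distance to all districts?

(8, 11)

Manhattan distance separates: Σwᵢ(|x−xᵢ|+|y−yᵢ|) = Σwᵢ|x−xᵢ| + Σwᵢ|y−yᵢ|, so x and y are optimised independently as 1-D weighted medians.
Total weight W = 390; half = 195.
x-coordinate, sorted with cumulative weight:
  x=0 (Gamma, w=40) cum 40
  x=5 (Delta, w=100) cum 140
  x=7 (Epsilon, w=5) cum 145
  x=8 (Beta, w=70) cum 215  ← median
  x=13 (Alpha, w=175) cum 390
⇒ x* = 8
y-coordinate, sorted with cumulative weight:
  y=0 (Epsilon, w=5) cum 5
  y=2 (Gamma, w=40) cum 45
  y=6 (Delta, w=100) cum 145
  y=11 (Alpha, w=175) cum 320  ← median
  y=11 (Beta, w=70) cum 390
⇒ y* = 11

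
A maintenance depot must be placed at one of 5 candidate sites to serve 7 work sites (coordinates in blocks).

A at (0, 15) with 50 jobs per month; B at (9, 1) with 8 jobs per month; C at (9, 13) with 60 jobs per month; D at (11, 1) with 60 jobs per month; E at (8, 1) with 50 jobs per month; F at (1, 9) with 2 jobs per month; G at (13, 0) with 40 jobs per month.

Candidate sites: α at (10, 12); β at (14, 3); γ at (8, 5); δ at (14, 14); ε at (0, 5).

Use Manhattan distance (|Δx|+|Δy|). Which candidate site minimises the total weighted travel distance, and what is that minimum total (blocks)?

Total weighted distance at each candidate:
  α (10, 12): total = 2860
  β (14, 3): total = 3154
  γ (8, 5): total = 2522
  δ (14, 14): total = 3800
  ε (0, 5): total = 3854
Minimum is at γ with total 2522 blocks.

γ, total 2522 blocks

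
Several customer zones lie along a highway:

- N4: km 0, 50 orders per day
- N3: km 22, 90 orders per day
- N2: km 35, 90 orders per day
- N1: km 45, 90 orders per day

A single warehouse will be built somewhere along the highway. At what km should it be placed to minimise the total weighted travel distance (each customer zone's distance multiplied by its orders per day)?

For a sum of weighted absolute distances on a line, the optimum is the weighted median (not the mean). Total weight W = 320; half-weight = 160.
Sort by position and accumulate weight:
  km 0 (N4, w=50) → cum 50
  km 22 (N3, w=90) → cum 140
  km 35 (N2, w=90) → cum 230  ≥ 160 → median here
  km 45 (N1, w=90) → cum 320
Optimal location: km 35.

x = 35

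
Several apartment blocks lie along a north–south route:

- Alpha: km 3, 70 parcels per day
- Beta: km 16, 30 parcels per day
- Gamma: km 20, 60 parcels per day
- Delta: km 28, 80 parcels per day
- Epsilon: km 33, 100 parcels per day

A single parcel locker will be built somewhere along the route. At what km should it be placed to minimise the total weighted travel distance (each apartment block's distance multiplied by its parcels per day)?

For a sum of weighted absolute distances on a line, the optimum is the weighted median (not the mean). Total weight W = 340; half-weight = 170.
Sort by position and accumulate weight:
  km 3 (Alpha, w=70) → cum 70
  km 16 (Beta, w=30) → cum 100
  km 20 (Gamma, w=60) → cum 160
  km 28 (Delta, w=80) → cum 240  ≥ 170 → median here
  km 33 (Epsilon, w=100) → cum 340
Optimal location: km 28.

x = 28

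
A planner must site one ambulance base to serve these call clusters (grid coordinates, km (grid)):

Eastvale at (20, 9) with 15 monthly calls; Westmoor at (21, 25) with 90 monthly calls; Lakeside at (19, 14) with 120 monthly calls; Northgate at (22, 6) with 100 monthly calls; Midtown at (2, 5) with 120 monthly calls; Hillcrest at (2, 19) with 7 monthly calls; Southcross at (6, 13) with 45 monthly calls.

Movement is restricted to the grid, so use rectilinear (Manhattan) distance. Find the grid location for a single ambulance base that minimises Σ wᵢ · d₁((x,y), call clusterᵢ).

Manhattan distance separates: Σwᵢ(|x−xᵢ|+|y−yᵢ|) = Σwᵢ|x−xᵢ| + Σwᵢ|y−yᵢ|, so x and y are optimised independently as 1-D weighted medians.
Total weight W = 497; half = 248.5.
x-coordinate, sorted with cumulative weight:
  x=2 (Midtown, w=120) cum 120
  x=2 (Hillcrest, w=7) cum 127
  x=6 (Southcross, w=45) cum 172
  x=19 (Lakeside, w=120) cum 292  ← median
  x=20 (Eastvale, w=15) cum 307
  x=21 (Westmoor, w=90) cum 397
  x=22 (Northgate, w=100) cum 497
⇒ x* = 19
y-coordinate, sorted with cumulative weight:
  y=5 (Midtown, w=120) cum 120
  y=6 (Northgate, w=100) cum 220
  y=9 (Eastvale, w=15) cum 235
  y=13 (Southcross, w=45) cum 280  ← median
  y=14 (Lakeside, w=120) cum 400
  y=19 (Hillcrest, w=7) cum 407
  y=25 (Westmoor, w=90) cum 497
⇒ y* = 13

(19, 13)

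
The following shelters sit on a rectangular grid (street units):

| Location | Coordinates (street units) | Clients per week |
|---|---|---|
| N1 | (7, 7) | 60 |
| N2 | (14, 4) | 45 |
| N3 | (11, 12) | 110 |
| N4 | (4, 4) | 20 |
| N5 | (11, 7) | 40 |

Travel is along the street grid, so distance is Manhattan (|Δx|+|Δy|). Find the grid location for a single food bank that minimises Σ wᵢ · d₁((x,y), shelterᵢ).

Manhattan distance separates: Σwᵢ(|x−xᵢ|+|y−yᵢ|) = Σwᵢ|x−xᵢ| + Σwᵢ|y−yᵢ|, so x and y are optimised independently as 1-D weighted medians.
Total weight W = 275; half = 137.5.
x-coordinate, sorted with cumulative weight:
  x=4 (N4, w=20) cum 20
  x=7 (N1, w=60) cum 80
  x=11 (N3, w=110) cum 190  ← median
  x=11 (N5, w=40) cum 230
  x=14 (N2, w=45) cum 275
⇒ x* = 11
y-coordinate, sorted with cumulative weight:
  y=4 (N2, w=45) cum 45
  y=4 (N4, w=20) cum 65
  y=7 (N1, w=60) cum 125
  y=7 (N5, w=40) cum 165  ← median
  y=12 (N3, w=110) cum 275
⇒ y* = 7

(11, 7)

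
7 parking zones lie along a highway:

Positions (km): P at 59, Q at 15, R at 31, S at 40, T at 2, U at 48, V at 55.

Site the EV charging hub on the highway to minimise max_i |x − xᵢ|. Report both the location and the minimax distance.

location 30.5, max distance 28.5

The 1-center on a line is the midpoint of the two extreme points: leftmost at 2, rightmost at 59.
Optimal location = (2 + 59)/2 = 30.5; maximum distance = (59 − 2)/2 = 28.5.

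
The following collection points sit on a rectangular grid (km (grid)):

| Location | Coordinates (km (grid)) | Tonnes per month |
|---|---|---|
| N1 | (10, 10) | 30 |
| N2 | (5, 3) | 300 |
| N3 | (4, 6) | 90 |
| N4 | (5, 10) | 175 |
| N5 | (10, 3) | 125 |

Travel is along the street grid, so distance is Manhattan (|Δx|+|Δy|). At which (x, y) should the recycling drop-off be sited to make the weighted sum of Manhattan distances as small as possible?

(5, 3)

Manhattan distance separates: Σwᵢ(|x−xᵢ|+|y−yᵢ|) = Σwᵢ|x−xᵢ| + Σwᵢ|y−yᵢ|, so x and y are optimised independently as 1-D weighted medians.
Total weight W = 720; half = 360.
x-coordinate, sorted with cumulative weight:
  x=4 (N3, w=90) cum 90
  x=5 (N2, w=300) cum 390  ← median
  x=5 (N4, w=175) cum 565
  x=10 (N1, w=30) cum 595
  x=10 (N5, w=125) cum 720
⇒ x* = 5
y-coordinate, sorted with cumulative weight:
  y=3 (N2, w=300) cum 300
  y=3 (N5, w=125) cum 425  ← median
  y=6 (N3, w=90) cum 515
  y=10 (N1, w=30) cum 545
  y=10 (N4, w=175) cum 720
⇒ y* = 3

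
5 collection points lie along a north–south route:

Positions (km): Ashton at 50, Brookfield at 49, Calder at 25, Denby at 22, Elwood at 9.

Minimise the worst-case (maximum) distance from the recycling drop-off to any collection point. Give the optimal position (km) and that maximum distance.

location 29.5, max distance 20.5

The 1-center on a line is the midpoint of the two extreme points: leftmost at 9, rightmost at 50.
Optimal location = (9 + 50)/2 = 29.5; maximum distance = (50 − 9)/2 = 20.5.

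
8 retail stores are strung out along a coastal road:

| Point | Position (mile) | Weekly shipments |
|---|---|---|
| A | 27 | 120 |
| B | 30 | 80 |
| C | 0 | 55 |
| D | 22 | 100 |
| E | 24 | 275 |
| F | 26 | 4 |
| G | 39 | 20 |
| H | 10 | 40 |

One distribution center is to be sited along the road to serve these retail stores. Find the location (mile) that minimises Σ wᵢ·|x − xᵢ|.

For a sum of weighted absolute distances on a line, the optimum is the weighted median (not the mean). Total weight W = 694; half-weight = 347.
Sort by position and accumulate weight:
  mile 0 (C, w=55) → cum 55
  mile 10 (H, w=40) → cum 95
  mile 22 (D, w=100) → cum 195
  mile 24 (E, w=275) → cum 470  ≥ 347 → median here
  mile 26 (F, w=4) → cum 474
  mile 27 (A, w=120) → cum 594
  mile 30 (B, w=80) → cum 674
  mile 39 (G, w=20) → cum 694
Optimal location: mile 24.

x = 24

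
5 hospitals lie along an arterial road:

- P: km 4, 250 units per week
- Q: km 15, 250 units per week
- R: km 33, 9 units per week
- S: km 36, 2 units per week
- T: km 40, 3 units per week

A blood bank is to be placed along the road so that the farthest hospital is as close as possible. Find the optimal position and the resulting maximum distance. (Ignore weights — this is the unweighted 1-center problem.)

location 22, max distance 18

The 1-center on a line is the midpoint of the two extreme points: leftmost at 4, rightmost at 40.
Optimal location = (4 + 40)/2 = 22; maximum distance = (40 − 4)/2 = 18.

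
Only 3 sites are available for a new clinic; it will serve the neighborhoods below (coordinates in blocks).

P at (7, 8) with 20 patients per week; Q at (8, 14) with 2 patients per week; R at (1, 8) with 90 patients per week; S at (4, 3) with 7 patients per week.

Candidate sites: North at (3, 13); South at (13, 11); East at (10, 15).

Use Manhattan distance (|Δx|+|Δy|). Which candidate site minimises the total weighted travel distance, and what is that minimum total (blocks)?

North, total 899 blocks

Total weighted distance at each candidate:
  North (3, 13): total = 899
  South (13, 11): total = 1665
  East (10, 15): total = 1772
Minimum is at North with total 899 blocks.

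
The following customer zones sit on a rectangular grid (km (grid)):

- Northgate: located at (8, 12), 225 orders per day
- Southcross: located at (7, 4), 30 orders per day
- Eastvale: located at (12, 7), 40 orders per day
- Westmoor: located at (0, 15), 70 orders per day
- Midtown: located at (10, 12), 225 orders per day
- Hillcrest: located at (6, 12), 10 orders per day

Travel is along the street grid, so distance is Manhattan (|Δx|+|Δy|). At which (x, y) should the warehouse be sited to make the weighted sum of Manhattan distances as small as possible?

Manhattan distance separates: Σwᵢ(|x−xᵢ|+|y−yᵢ|) = Σwᵢ|x−xᵢ| + Σwᵢ|y−yᵢ|, so x and y are optimised independently as 1-D weighted medians.
Total weight W = 600; half = 300.
x-coordinate, sorted with cumulative weight:
  x=0 (Westmoor, w=70) cum 70
  x=6 (Hillcrest, w=10) cum 80
  x=7 (Southcross, w=30) cum 110
  x=8 (Northgate, w=225) cum 335  ← median
  x=10 (Midtown, w=225) cum 560
  x=12 (Eastvale, w=40) cum 600
⇒ x* = 8
y-coordinate, sorted with cumulative weight:
  y=4 (Southcross, w=30) cum 30
  y=7 (Eastvale, w=40) cum 70
  y=12 (Northgate, w=225) cum 295
  y=12 (Midtown, w=225) cum 520  ← median
  y=12 (Hillcrest, w=10) cum 530
  y=15 (Westmoor, w=70) cum 600
⇒ y* = 12

(8, 12)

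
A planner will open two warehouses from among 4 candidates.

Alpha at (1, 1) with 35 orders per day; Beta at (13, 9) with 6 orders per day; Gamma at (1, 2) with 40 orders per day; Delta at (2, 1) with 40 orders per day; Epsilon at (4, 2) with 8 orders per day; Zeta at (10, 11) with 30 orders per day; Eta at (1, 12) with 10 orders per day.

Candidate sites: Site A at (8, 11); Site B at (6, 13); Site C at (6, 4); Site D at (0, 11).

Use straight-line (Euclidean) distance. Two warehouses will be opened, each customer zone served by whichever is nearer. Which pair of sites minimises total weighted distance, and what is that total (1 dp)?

{Site A, Site C}, total 805.1

Evaluate every pair (each demand assigned to the nearer of the two):
  {Site A, Site C}: total = 805.1
  {Site B, Site C}: total = 875.6
  {Site C, Site D}: total = 949.7
  {Site A, Site D}: total = 1307.1
  {Site B, Site D}: total = 1397.4
  {Site A, Site B}: total = 1571.9
Best pair: {Site A, Site C} with total 805.1.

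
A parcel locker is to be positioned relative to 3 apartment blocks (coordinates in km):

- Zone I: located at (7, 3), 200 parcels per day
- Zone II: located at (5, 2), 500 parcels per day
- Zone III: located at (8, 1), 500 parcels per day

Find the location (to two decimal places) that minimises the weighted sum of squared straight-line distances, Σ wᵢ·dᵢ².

The minimiser of Σwᵢ‖p−pᵢ‖² is the weighted centroid p* = (Σwᵢpᵢ)/(Σwᵢ).
Σwᵢ = 1200.
Σwᵢxᵢ = 200·7 + 500·5 + 500·8 = 7900.
Σwᵢyᵢ = 200·3 + 500·2 + 500·1 = 2100.
x* = 7900/1200 = 6.58, y* = 2100/1200 = 1.75.

(6.58, 1.75)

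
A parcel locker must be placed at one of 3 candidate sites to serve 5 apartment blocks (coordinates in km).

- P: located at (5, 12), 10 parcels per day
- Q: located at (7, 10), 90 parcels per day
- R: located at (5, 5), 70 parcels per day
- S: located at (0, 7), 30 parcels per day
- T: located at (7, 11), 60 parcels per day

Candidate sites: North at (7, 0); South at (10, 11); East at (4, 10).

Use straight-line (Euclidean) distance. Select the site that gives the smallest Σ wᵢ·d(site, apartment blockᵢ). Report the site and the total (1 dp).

Total weighted distance at each candidate:
  North (7, 0): total = 2355.6
  South (10, 11): total = 1385.4
  East (4, 10): total = 989.0
Minimum is at East with total 989.0 km.

East, total 989.0 km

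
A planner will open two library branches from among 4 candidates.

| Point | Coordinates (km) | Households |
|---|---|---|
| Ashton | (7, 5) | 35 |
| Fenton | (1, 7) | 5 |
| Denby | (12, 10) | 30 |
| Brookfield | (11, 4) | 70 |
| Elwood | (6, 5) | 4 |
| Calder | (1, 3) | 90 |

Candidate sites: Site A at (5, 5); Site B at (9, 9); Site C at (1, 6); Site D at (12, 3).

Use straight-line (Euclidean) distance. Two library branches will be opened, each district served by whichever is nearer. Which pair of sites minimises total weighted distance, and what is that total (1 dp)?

{Site C, Site D}, total 792.9

Evaluate every pair (each demand assigned to the nearer of the two):
  {Site C, Site D}: total = 792.9
  {Site A, Site D}: total = 807.8
  {Site B, Site C}: total = 923.4
  {Site A, Site B}: total = 970.7
  {Site A, Site C}: total = 1032.9
  {Site B, Site D}: total = 1311.6
Best pair: {Site C, Site D} with total 792.9.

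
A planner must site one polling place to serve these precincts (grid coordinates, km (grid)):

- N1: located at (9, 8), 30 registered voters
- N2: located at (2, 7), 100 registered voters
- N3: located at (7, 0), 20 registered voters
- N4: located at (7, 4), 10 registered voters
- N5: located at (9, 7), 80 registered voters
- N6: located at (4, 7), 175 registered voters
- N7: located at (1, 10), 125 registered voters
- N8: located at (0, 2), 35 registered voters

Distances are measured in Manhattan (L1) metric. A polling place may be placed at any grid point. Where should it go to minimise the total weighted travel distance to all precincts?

Manhattan distance separates: Σwᵢ(|x−xᵢ|+|y−yᵢ|) = Σwᵢ|x−xᵢ| + Σwᵢ|y−yᵢ|, so x and y are optimised independently as 1-D weighted medians.
Total weight W = 575; half = 287.5.
x-coordinate, sorted with cumulative weight:
  x=0 (N8, w=35) cum 35
  x=1 (N7, w=125) cum 160
  x=2 (N2, w=100) cum 260
  x=4 (N6, w=175) cum 435  ← median
  x=7 (N3, w=20) cum 455
  x=7 (N4, w=10) cum 465
  x=9 (N1, w=30) cum 495
  x=9 (N5, w=80) cum 575
⇒ x* = 4
y-coordinate, sorted with cumulative weight:
  y=0 (N3, w=20) cum 20
  y=2 (N8, w=35) cum 55
  y=4 (N4, w=10) cum 65
  y=7 (N2, w=100) cum 165
  y=7 (N5, w=80) cum 245
  y=7 (N6, w=175) cum 420  ← median
  y=8 (N1, w=30) cum 450
  y=10 (N7, w=125) cum 575
⇒ y* = 7

(4, 7)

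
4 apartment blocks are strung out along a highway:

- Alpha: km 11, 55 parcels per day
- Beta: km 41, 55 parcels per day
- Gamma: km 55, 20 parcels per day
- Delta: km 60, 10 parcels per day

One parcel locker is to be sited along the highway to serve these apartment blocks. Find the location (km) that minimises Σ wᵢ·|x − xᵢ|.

x = 41

For a sum of weighted absolute distances on a line, the optimum is the weighted median (not the mean). Total weight W = 140; half-weight = 70.
Sort by position and accumulate weight:
  km 11 (Alpha, w=55) → cum 55
  km 41 (Beta, w=55) → cum 110  ≥ 70 → median here
  km 55 (Gamma, w=20) → cum 130
  km 60 (Delta, w=10) → cum 140
Optimal location: km 41.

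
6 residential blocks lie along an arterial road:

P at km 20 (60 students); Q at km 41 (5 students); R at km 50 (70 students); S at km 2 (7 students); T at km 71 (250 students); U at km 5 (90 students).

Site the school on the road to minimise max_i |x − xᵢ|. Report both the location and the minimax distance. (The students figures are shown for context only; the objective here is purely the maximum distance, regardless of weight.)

The 1-center on a line is the midpoint of the two extreme points: leftmost at 2, rightmost at 71.
Optimal location = (2 + 71)/2 = 36.5; maximum distance = (71 − 2)/2 = 34.5.

location 36.5, max distance 34.5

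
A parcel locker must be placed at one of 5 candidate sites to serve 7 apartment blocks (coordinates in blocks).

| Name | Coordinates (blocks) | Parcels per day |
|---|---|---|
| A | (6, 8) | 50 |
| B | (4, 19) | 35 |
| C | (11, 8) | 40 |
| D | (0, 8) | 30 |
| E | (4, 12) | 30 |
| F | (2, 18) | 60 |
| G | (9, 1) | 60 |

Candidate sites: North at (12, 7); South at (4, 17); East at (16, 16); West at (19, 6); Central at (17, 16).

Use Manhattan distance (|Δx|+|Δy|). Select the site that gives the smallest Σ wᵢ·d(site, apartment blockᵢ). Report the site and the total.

Total weighted distance at each candidate:
  North (12, 7): total = 3710
  South (4, 17): total = 3240
  East (16, 16): total = 5425
  West (19, 6): total = 6030
  Central (17, 16): total = 5730
Minimum is at South with total 3240 blocks.

South, total 3240 blocks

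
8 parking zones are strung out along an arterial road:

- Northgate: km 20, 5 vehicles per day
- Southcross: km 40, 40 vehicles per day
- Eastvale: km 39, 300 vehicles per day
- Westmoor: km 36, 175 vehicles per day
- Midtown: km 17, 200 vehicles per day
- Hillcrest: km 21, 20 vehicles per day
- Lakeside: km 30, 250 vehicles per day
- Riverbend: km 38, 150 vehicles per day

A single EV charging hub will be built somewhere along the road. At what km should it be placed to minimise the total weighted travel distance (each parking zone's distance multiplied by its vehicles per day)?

For a sum of weighted absolute distances on a line, the optimum is the weighted median (not the mean). Total weight W = 1140; half-weight = 570.
Sort by position and accumulate weight:
  km 17 (Midtown, w=200) → cum 200
  km 20 (Northgate, w=5) → cum 205
  km 21 (Hillcrest, w=20) → cum 225
  km 30 (Lakeside, w=250) → cum 475
  km 36 (Westmoor, w=175) → cum 650  ≥ 570 → median here
  km 38 (Riverbend, w=150) → cum 800
  km 39 (Eastvale, w=300) → cum 1100
  km 40 (Southcross, w=40) → cum 1140
Optimal location: km 36.

x = 36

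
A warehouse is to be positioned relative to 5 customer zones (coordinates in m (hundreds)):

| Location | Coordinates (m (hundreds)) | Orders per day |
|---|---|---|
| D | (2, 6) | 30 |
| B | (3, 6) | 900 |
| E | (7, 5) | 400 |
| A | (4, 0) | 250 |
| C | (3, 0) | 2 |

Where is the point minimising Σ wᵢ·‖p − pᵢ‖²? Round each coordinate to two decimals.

(4.15, 4.79)

The minimiser of Σwᵢ‖p−pᵢ‖² is the weighted centroid p* = (Σwᵢpᵢ)/(Σwᵢ).
Σwᵢ = 1582.
Σwᵢxᵢ = 30·2 + 900·3 + 400·7 + 250·4 + 2·3 = 6566.
Σwᵢyᵢ = 30·6 + 900·6 + 400·5 + 250·0 + 2·0 = 7580.
x* = 6566/1582 = 4.15, y* = 7580/1582 = 4.79.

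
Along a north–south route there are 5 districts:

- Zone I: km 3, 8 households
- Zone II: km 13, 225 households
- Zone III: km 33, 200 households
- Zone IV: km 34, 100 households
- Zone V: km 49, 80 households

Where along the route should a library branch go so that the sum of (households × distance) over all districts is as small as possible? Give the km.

For a sum of weighted absolute distances on a line, the optimum is the weighted median (not the mean). Total weight W = 613; half-weight = 306.5.
Sort by position and accumulate weight:
  km 3 (Zone I, w=8) → cum 8
  km 13 (Zone II, w=225) → cum 233
  km 33 (Zone III, w=200) → cum 433  ≥ 306.5 → median here
  km 34 (Zone IV, w=100) → cum 533
  km 49 (Zone V, w=80) → cum 613
Optimal location: km 33.

x = 33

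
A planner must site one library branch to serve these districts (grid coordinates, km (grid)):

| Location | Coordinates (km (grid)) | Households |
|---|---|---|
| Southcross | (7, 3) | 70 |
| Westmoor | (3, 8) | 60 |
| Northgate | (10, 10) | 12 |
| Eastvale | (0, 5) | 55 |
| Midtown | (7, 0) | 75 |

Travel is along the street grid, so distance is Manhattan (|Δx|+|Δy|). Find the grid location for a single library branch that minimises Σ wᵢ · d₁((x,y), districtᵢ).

(7, 3)

Manhattan distance separates: Σwᵢ(|x−xᵢ|+|y−yᵢ|) = Σwᵢ|x−xᵢ| + Σwᵢ|y−yᵢ|, so x and y are optimised independently as 1-D weighted medians.
Total weight W = 272; half = 136.
x-coordinate, sorted with cumulative weight:
  x=0 (Eastvale, w=55) cum 55
  x=3 (Westmoor, w=60) cum 115
  x=7 (Southcross, w=70) cum 185  ← median
  x=7 (Midtown, w=75) cum 260
  x=10 (Northgate, w=12) cum 272
⇒ x* = 7
y-coordinate, sorted with cumulative weight:
  y=0 (Midtown, w=75) cum 75
  y=3 (Southcross, w=70) cum 145  ← median
  y=5 (Eastvale, w=55) cum 200
  y=8 (Westmoor, w=60) cum 260
  y=10 (Northgate, w=12) cum 272
⇒ y* = 3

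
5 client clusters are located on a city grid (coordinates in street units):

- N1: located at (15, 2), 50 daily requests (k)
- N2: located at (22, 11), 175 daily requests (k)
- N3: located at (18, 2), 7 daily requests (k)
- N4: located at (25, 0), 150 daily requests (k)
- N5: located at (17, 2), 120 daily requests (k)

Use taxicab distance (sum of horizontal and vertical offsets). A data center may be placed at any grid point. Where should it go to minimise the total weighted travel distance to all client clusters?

(22, 2)

Manhattan distance separates: Σwᵢ(|x−xᵢ|+|y−yᵢ|) = Σwᵢ|x−xᵢ| + Σwᵢ|y−yᵢ|, so x and y are optimised independently as 1-D weighted medians.
Total weight W = 502; half = 251.
x-coordinate, sorted with cumulative weight:
  x=15 (N1, w=50) cum 50
  x=17 (N5, w=120) cum 170
  x=18 (N3, w=7) cum 177
  x=22 (N2, w=175) cum 352  ← median
  x=25 (N4, w=150) cum 502
⇒ x* = 22
y-coordinate, sorted with cumulative weight:
  y=0 (N4, w=150) cum 150
  y=2 (N1, w=50) cum 200
  y=2 (N3, w=7) cum 207
  y=2 (N5, w=120) cum 327  ← median
  y=11 (N2, w=175) cum 502
⇒ y* = 2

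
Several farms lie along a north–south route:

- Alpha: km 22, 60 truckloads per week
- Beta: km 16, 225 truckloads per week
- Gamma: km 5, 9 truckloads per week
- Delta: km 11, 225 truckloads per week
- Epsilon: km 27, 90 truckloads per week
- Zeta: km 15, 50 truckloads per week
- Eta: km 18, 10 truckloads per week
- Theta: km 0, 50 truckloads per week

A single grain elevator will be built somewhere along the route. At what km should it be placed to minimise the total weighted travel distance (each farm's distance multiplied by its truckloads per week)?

For a sum of weighted absolute distances on a line, the optimum is the weighted median (not the mean). Total weight W = 719; half-weight = 359.5.
Sort by position and accumulate weight:
  km 0 (Theta, w=50) → cum 50
  km 5 (Gamma, w=9) → cum 59
  km 11 (Delta, w=225) → cum 284
  km 15 (Zeta, w=50) → cum 334
  km 16 (Beta, w=225) → cum 559  ≥ 359.5 → median here
  km 18 (Eta, w=10) → cum 569
  km 22 (Alpha, w=60) → cum 629
  km 27 (Epsilon, w=90) → cum 719
Optimal location: km 16.

x = 16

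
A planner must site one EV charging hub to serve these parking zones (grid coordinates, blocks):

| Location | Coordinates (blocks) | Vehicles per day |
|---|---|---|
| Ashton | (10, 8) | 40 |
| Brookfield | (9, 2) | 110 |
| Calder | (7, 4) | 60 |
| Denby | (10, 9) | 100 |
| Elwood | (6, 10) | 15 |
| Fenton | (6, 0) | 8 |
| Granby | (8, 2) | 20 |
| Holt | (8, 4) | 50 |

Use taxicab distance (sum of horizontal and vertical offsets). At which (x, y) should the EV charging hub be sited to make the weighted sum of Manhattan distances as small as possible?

(9, 4)

Manhattan distance separates: Σwᵢ(|x−xᵢ|+|y−yᵢ|) = Σwᵢ|x−xᵢ| + Σwᵢ|y−yᵢ|, so x and y are optimised independently as 1-D weighted medians.
Total weight W = 403; half = 201.5.
x-coordinate, sorted with cumulative weight:
  x=6 (Elwood, w=15) cum 15
  x=6 (Fenton, w=8) cum 23
  x=7 (Calder, w=60) cum 83
  x=8 (Granby, w=20) cum 103
  x=8 (Holt, w=50) cum 153
  x=9 (Brookfield, w=110) cum 263  ← median
  x=10 (Ashton, w=40) cum 303
  x=10 (Denby, w=100) cum 403
⇒ x* = 9
y-coordinate, sorted with cumulative weight:
  y=0 (Fenton, w=8) cum 8
  y=2 (Brookfield, w=110) cum 118
  y=2 (Granby, w=20) cum 138
  y=4 (Calder, w=60) cum 198
  y=4 (Holt, w=50) cum 248  ← median
  y=8 (Ashton, w=40) cum 288
  y=9 (Denby, w=100) cum 388
  y=10 (Elwood, w=15) cum 403
⇒ y* = 4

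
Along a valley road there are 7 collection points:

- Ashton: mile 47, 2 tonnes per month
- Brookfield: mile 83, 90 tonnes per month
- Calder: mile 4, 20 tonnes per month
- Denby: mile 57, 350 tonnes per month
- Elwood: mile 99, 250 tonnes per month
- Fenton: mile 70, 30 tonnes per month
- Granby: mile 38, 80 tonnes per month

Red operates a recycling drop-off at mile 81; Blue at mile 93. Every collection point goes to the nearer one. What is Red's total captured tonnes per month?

The indifferent point is the midpoint (81+93)/2 = 87; collection points left of it (closer to Red at 81) go to Red, those right go to Blue.
  Calder at 4 (w=20) → Red
  Granby at 38 (w=80) → Red
  Ashton at 47 (w=2) → Red
  Denby at 57 (w=350) → Red
  Fenton at 70 (w=30) → Red
  Brookfield at 83 (w=90) → Red
  Elwood at 99 (w=250) → Blue
Red captures 572; Blue captures 250.

572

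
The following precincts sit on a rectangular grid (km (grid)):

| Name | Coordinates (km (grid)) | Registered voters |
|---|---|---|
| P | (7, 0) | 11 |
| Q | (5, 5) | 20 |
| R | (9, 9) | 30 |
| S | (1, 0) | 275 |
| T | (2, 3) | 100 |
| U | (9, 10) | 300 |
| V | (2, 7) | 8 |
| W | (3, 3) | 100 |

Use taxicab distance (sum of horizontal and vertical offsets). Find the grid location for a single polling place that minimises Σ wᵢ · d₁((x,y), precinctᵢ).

Manhattan distance separates: Σwᵢ(|x−xᵢ|+|y−yᵢ|) = Σwᵢ|x−xᵢ| + Σwᵢ|y−yᵢ|, so x and y are optimised independently as 1-D weighted medians.
Total weight W = 844; half = 422.
x-coordinate, sorted with cumulative weight:
  x=1 (S, w=275) cum 275
  x=2 (T, w=100) cum 375
  x=2 (V, w=8) cum 383
  x=3 (W, w=100) cum 483  ← median
  x=5 (Q, w=20) cum 503
  x=7 (P, w=11) cum 514
  x=9 (R, w=30) cum 544
  x=9 (U, w=300) cum 844
⇒ x* = 3
y-coordinate, sorted with cumulative weight:
  y=0 (P, w=11) cum 11
  y=0 (S, w=275) cum 286
  y=3 (T, w=100) cum 386
  y=3 (W, w=100) cum 486  ← median
  y=5 (Q, w=20) cum 506
  y=7 (V, w=8) cum 514
  y=9 (R, w=30) cum 544
  y=10 (U, w=300) cum 844
⇒ y* = 3

(3, 3)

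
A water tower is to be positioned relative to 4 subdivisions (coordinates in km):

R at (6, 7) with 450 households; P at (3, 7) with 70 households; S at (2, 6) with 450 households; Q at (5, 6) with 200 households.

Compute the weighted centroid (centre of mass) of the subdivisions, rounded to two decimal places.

The minimiser of Σwᵢ‖p−pᵢ‖² is the weighted centroid p* = (Σwᵢpᵢ)/(Σwᵢ).
Σwᵢ = 1170.
Σwᵢxᵢ = 450·6 + 70·3 + 450·2 + 200·5 = 4810.
Σwᵢyᵢ = 450·7 + 70·7 + 450·6 + 200·6 = 7540.
x* = 4810/1170 = 4.11, y* = 7540/1170 = 6.44.

(4.11, 6.44)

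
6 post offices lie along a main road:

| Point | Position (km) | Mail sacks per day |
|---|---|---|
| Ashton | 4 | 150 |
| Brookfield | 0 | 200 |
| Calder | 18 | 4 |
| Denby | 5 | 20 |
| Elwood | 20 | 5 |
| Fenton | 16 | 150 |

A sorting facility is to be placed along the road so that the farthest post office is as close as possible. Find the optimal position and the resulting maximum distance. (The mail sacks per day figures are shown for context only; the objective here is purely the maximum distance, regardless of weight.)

location 10, max distance 10

The 1-center on a line is the midpoint of the two extreme points: leftmost at 0, rightmost at 20.
Optimal location = (0 + 20)/2 = 10; maximum distance = (20 − 0)/2 = 10.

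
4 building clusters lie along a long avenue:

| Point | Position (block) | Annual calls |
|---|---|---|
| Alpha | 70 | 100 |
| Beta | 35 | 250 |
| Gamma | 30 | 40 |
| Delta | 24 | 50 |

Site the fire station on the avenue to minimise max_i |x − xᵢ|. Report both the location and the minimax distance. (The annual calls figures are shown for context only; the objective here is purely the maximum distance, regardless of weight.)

location 47, max distance 23

The 1-center on a line is the midpoint of the two extreme points: leftmost at 24, rightmost at 70.
Optimal location = (24 + 70)/2 = 47; maximum distance = (70 − 24)/2 = 23.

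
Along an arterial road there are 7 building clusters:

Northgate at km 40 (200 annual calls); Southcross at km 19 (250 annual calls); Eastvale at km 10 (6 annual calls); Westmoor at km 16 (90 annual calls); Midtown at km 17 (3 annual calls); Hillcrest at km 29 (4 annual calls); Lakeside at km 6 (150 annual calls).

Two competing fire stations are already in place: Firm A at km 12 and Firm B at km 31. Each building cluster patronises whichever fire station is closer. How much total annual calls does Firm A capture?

The indifferent point is the midpoint (12+31)/2 = 21.5; building clusters left of it (closer to Firm A at 12) go to Firm A, those right go to Firm B.
  Lakeside at 6 (w=150) → Firm A
  Eastvale at 10 (w=6) → Firm A
  Westmoor at 16 (w=90) → Firm A
  Midtown at 17 (w=3) → Firm A
  Southcross at 19 (w=250) → Firm A
  Hillcrest at 29 (w=4) → Firm B
  Northgate at 40 (w=200) → Firm B
Firm A captures 499; Firm B captures 204.

499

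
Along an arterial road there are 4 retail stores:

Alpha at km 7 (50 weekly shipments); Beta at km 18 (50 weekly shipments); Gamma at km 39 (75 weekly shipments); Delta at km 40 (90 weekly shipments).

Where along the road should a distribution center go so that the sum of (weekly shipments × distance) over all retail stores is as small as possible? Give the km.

For a sum of weighted absolute distances on a line, the optimum is the weighted median (not the mean). Total weight W = 265; half-weight = 132.5.
Sort by position and accumulate weight:
  km 7 (Alpha, w=50) → cum 50
  km 18 (Beta, w=50) → cum 100
  km 39 (Gamma, w=75) → cum 175  ≥ 132.5 → median here
  km 40 (Delta, w=90) → cum 265
Optimal location: km 39.

x = 39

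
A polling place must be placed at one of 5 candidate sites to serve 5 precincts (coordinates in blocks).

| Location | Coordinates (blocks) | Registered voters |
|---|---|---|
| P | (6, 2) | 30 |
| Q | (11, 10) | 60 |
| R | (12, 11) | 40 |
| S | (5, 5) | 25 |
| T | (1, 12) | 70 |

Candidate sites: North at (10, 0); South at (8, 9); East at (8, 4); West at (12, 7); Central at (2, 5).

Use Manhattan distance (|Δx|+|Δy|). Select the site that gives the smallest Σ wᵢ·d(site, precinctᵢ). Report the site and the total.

Total weighted distance at each candidate:
  North (10, 0): total = 3080
  South (8, 9): total = 1625
  East (8, 4): total = 2250
  West (12, 7): total = 2075
  Central (2, 5): total = 2325
Minimum is at South with total 1625 blocks.

South, total 1625 blocks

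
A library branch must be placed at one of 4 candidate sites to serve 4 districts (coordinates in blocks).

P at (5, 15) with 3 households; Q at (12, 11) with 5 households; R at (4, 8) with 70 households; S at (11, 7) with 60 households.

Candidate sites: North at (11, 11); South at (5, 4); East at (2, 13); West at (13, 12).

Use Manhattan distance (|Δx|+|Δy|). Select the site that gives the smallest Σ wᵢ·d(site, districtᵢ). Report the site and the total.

North, total 975 blocks

Total weighted distance at each candidate:
  North (11, 11): total = 975
  South (5, 4): total = 993
  East (2, 13): total = 1465
  West (13, 12): total = 1373
Minimum is at North with total 975 blocks.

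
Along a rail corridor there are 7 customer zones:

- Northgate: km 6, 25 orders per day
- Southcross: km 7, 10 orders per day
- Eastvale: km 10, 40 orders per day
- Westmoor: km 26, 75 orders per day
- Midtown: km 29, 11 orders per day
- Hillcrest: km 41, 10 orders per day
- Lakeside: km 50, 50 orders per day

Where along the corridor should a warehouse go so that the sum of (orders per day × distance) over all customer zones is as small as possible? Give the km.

x = 26

For a sum of weighted absolute distances on a line, the optimum is the weighted median (not the mean). Total weight W = 221; half-weight = 110.5.
Sort by position and accumulate weight:
  km 6 (Northgate, w=25) → cum 25
  km 7 (Southcross, w=10) → cum 35
  km 10 (Eastvale, w=40) → cum 75
  km 26 (Westmoor, w=75) → cum 150  ≥ 110.5 → median here
  km 29 (Midtown, w=11) → cum 161
  km 41 (Hillcrest, w=10) → cum 171
  km 50 (Lakeside, w=50) → cum 221
Optimal location: km 26.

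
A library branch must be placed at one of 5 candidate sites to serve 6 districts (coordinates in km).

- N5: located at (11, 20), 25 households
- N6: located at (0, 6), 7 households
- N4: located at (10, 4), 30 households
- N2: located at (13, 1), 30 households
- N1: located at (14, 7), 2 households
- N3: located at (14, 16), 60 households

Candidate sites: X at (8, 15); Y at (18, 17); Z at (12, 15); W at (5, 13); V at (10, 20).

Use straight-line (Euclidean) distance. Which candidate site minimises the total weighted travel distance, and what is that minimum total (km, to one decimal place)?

Z, total 1139.6 km

Total weighted distance at each candidate:
  X (8, 15): total = 1396.4
  Y (18, 17): total = 1567.8
  Z (12, 15): total = 1139.6
  W (5, 13): total = 1623.1
  V (10, 20): total = 1569.1
Minimum is at Z with total 1139.6 km.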